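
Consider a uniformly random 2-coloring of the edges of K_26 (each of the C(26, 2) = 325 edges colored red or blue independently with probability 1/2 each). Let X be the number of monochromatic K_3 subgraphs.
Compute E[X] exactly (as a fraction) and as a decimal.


Let X = Σ_S X_S over the C(26, 3) = 2600 subsets S of size 3, where X_S = 1 if the K_3 on S is monochromatic.
For a fixed S, the K_3 on S has C(3, 2) = 3 edges. P[all 3 edges red] = (1/2)^3, and likewise for blue, so P[monochromatic] = 2·(1/2)^3 = 2^{1 − 3} = 1/4.
By linearity of expectation: E[X] = C(26, 3) · 2^{1 − 3} = 2600 · 1/4 = 650.
Numerically: E[X] ≈ 650.00000.

E[X] = C(26,3)·2^(1−C(3,2)) = 650 ≈ 650.00000.


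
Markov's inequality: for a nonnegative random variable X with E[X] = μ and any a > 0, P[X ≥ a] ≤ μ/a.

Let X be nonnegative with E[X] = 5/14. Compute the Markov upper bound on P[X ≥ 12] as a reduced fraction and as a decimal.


μ = E[X] = 5/14, a = 12.
Markov: P[X ≥ 12] ≤ μ/a = (5/14)/12 = 5/168.
Numerically: ≈ 0.0298.
(Since a = 12 > μ = 0.3571, the bound 5/168 is < 1 and informative.)

P[X ≥ 12] ≤ 5/168 ≈ 0.0298.


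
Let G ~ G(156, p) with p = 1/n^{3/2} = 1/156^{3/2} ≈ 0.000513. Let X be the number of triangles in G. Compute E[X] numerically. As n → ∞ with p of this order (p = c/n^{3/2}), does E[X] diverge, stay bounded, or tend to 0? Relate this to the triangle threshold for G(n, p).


Number of potential triangles: C(156, 3) = 620620.
Each occurs with probability p³ ≈ (0.000513)³ ≈ 1.35188e-10.
By linearity: E[X] = C(156, 3)·p³ ≈ 620620 · 1.35188e-10 ≈ 0.000.
Since α = 3/2 > 1, p = c/n^{3/2} = o(1/n) is below the triangle threshold p ~ 1/n. Asymptotically E[X] ~ (c³/6)·n^{3(1−α)} = (1³/6)·n^{-1.5} → 0, so by Markov's inequality G has no triangles w.h.p.

E[X] ≈ 0.000; in regime p = Θ(1/n^{3/2}) E[X] tends to 0 (below the triangle threshold p ~ 1/n).


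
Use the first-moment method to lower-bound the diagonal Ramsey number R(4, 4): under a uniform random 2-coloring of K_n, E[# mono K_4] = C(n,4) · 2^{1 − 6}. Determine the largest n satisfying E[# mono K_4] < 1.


We need C(n, 4) · 2^{1 − 6} < 1, i.e. C(n, 4) < 2^{6 − 1} = 32.
Check values of n near the boundary:
  n = 4: C(4, 4) = 1; 1 < 32? YES
  n = 5: C(5, 4) = 5; 5 < 32? YES
  n = 6: C(6, 4) = 15; 15 < 32? YES
  n = 7: C(7, 4) = 35; 35 < 32? NO
  n = 8: C(8, 4) = 70; 70 < 32? NO
  n = 9: C(9, 4) = 126; 126 < 32? NO
The largest n with C(n, 4) < 32 is n = 6 (where E[X] = 15/32 ≈ 0.4688). Hence R(4, 4) > 6, i.e. R(4, 4) ≥ 7.

Largest n = 6; hence R(4, 4) > 6.


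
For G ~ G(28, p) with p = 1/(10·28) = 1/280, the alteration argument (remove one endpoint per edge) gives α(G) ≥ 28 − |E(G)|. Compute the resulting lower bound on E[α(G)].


E[|E(G)|] = C(28, 2)·p = 378 · (1/280) = 27/20.
E[α(G)] ≥ n − E[|E(G)|] = 28 − 27/20 = 533/20.
Numerically: ≈ 26.65000.
(This is only a lower bound; the true E[α(G)] may be larger.)

E[α(G)] ≥ 533/20 ≈ 26.65000.


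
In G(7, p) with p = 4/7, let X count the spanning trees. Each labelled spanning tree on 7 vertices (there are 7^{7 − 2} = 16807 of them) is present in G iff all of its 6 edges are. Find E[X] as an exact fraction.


K_7 has 7^{7 − 2} = 16807 labelled spanning trees.
For each such spanning tree H, let X_H = 1 if all 6 edges of H are present in G. Then P[X_H = 1] = p^{6} = (4/7)^{6} = 4096/117649.
By linearity: E[X] = Σ_H E[X_H] = 16807 · p^{6} = 16807 · 4096/117649 = 4096/7.
Numerically: E[X] ≈ 585.143.

E[X] = 16807 · (4/7)^{6} = 4096/7 ≈ 585.143.


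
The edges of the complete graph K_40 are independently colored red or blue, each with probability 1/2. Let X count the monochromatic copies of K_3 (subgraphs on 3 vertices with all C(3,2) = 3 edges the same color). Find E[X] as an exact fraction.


Let X = Σ_S X_S over the C(40, 3) = 9880 subsets S of size 3, where X_S = 1 if the K_3 on S is monochromatic.
For a fixed S, the K_3 on S has C(3, 2) = 3 edges. P[all 3 edges red] = (1/2)^3, and likewise for blue, so P[monochromatic] = 2·(1/2)^3 = 2^{1 − 3} = 1/4.
By linearity: E[X] = C(40, 3) · 2^{1 − 3} = 9880 · 1/4 = 2470.
Numerically: E[X] ≈ 2470.00000.

E[X] = C(40,3)·2^(1−C(3,2)) = 2470 ≈ 2470.00000.


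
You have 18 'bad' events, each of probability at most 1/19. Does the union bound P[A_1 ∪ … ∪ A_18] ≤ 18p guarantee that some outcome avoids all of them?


Union bound: P[∪_{i=1}^{18} A_i] ≤ Σ_i P[A_i] ≤ 18·p = 18·(1/19) = 18/19.
Numerically: 18/19 ≈ 0.9474.
Is 18/19 < 1? YES.
Since P[∪ A_i] ≤ 18/19 < 1, the complement has P[∩ A_i^c] ≥ 1 − 18/19 = 1/19 > 0, so some outcome avoids every A_i.

18·p = 18/19 ≈ 0.9474; existence CERTIFIED by the union bound.


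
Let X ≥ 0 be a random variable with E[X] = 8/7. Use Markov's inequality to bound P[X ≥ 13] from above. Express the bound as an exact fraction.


μ = E[X] = 8/7, a = 13.
Markov: P[X ≥ 13] ≤ μ/a = (8/7)/13 = 8/91.
Numerically: ≈ 0.088.
(Since a = 13 > μ = 1.143, the bound 8/91 is < 1 and informative.)

P[X ≥ 13] ≤ 8/91 ≈ 0.088.


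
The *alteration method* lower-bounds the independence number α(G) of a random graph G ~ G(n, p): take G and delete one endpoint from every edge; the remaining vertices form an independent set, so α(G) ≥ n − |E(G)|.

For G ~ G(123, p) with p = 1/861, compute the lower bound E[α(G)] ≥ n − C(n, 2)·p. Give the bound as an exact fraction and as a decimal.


E[|E(G)|] = C(123, 2)·p = 7503 · (1/861) = 61/7.
E[α(G)] ≥ n − E[|E(G)|] = 123 − 61/7 = 800/7.
Numerically: ≈ 114.286.
(This is only a lower bound; the true E[α(G)] may be larger.)

E[α(G)] ≥ 800/7 ≈ 114.286.


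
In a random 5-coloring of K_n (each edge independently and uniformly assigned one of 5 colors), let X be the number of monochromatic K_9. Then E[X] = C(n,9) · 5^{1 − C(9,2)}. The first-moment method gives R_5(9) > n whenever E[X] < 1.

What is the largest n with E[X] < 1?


We need C(n, 9) · 5^{1 − 36} < 1, i.e. C(n, 9) < 5^{36 − 1} = 2910383045673370361328125.
Check values of n near the boundary:
  n = 2165: C(2165, 9) = 2832220612024886803272630; 2832220612024886803272630 < 2910383045673370361328125? YES
  n = 2166: C(2166, 9) = 2844037944203015677277940; 2844037944203015677277940 < 2910383045673370361328125? YES
  n = 2167: C(2167, 9) = 2855899084841489792706810; 2855899084841489792706810 < 2910383045673370361328125? YES
  n = 2168: C(2168, 9) = 2867804175977929537095120; 2867804175977929537095120 < 2910383045673370361328125? YES
  n = 2169: C(2169, 9) = 2879753360044504243499683; 2879753360044504243499683 < 2910383045673370361328125? YES
  n = 2170: C(2170, 9) = 2891746779868845075610510; 2891746779868845075610510 < 2910383045673370361328125? YES
  n = 2171: C(2171, 9) = 2903784578674959601827205; 2903784578674959601827205 < 2910383045673370361328125? YES
  n = 2172: C(2172, 9) = 2915866900084148060642020; 2915866900084148060642020 < 2910383045673370361328125? NO
  n = 2173: C(2173, 9) = 2927993888115921319674265; 2927993888115921319674265 < 2910383045673370361328125? NO
The largest n with C(n, 9) < 2910383045673370361328125 is n = 2171 (where E[X] = 580756915734991920365441/582076609134674072265625 ≈ 0.997733). Hence R_5(9) > 2171, i.e. R_5(9) ≥ 2172.

Largest n = 2171; hence R_5(9) > 2171.


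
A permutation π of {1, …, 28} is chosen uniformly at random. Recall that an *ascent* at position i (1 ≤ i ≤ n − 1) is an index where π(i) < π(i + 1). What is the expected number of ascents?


Write X = Σ X_I over i = 1, …, 27, with X_I the indicator of one ascent.
There are 27 indicators.
For each fixed i, the pair (π(i), π(i+1)) is a uniformly random ordered pair of distinct values from {1, …, 28}; by symmetry P[π(i) < π(i+1)] = 1/2.
By linearity: E[X] = 27 · (1/2) = (28 − 1) · (1/2) = 27/2 ≈ 13.50000.

E[X] = 27/2 = 13.50000.


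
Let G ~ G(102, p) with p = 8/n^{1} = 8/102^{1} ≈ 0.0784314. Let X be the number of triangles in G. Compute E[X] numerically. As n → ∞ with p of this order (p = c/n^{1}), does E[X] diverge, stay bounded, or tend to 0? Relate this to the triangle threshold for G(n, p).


Number of potential triangles: C(102, 3) = 171700.
Each occurs with probability p³ ≈ (0.0784314)³ ≈ 4.82469035e-04.
By linearity: E[X] = C(102, 3)·p³ ≈ 171700 · 4.82469035e-04 ≈ 82.839933.
Here α = 1, so p = 8/n is exactly at the triangle threshold p ~ 1/n. Asymptotically E[X] → c³/6 = 8³/6 = 256/3 ≈ 85.333333, a bounded constant. In this regime the triangle count is asymptotically Poisson(c³/6).

E[X] ≈ 82.839933; in regime p = Θ(1/n^{1}) E[X] stays bounded (at the triangle threshold p ~ 1/n).


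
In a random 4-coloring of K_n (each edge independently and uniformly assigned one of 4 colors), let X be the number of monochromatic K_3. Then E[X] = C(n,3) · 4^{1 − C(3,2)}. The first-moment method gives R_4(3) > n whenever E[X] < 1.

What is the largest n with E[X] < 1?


We need C(n, 3) · 4^{1 − 3} < 1, i.e. C(n, 3) < 4^{3 − 1} = 16.
Check values of n near the boundary:
  n = 3: C(3, 3) = 1; 1 < 16? YES
  n = 4: C(4, 3) = 4; 4 < 16? YES
  n = 5: C(5, 3) = 10; 10 < 16? YES
  n = 6: C(6, 3) = 20; 20 < 16? NO
  n = 7: C(7, 3) = 35; 35 < 16? NO
  n = 8: C(8, 3) = 56; 56 < 16? NO
The largest n with C(n, 3) < 16 is n = 5 (where E[X] = 5/8 ≈ 0.625). Hence R_4(3) > 5, i.e. R_4(3) ≥ 6.

Largest n = 5; hence R_4(3) > 5.


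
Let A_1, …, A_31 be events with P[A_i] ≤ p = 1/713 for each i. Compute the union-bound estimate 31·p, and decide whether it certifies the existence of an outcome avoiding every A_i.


Union bound: P[∪_{i=1}^{31} A_i] ≤ Σ_i P[A_i] ≤ 31·p = 31·(1/713) = 1/23.
Numerically: 1/23 ≈ 0.04348.
Is 1/23 < 1? YES.
Since P[∪ A_i] ≤ 1/23 < 1, the complement has P[∩ A_i^c] ≥ 1 − 1/23 = 22/23 > 0, so some outcome avoids every A_i.

31·p = 1/23 ≈ 0.04348; existence CERTIFIED by the union bound.


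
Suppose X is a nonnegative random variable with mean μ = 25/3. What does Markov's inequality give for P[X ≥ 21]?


μ = E[X] = 25/3, a = 21.
Markov: P[X ≥ 21] ≤ μ/a = (25/3)/21 = 25/63.
Numerically: ≈ 0.397.
(Since a = 21 > μ = 8.333, the bound 25/63 is < 1 and informative.)

P[X ≥ 21] ≤ 25/63 ≈ 0.397.


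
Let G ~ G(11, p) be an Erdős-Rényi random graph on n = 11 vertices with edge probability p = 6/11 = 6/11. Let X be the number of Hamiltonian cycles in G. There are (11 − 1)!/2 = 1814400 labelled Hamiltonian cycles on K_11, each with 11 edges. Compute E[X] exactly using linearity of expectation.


K_11 has (11 − 1)!/2 = 1814400 labelled Hamiltonian cycles.
For each such Hamiltonian cycle H, let X_H = 1 if all 11 edges of H are present in G. Then P[X_H = 1] = p^{11} = (6/11)^{11} = 362797056/285311670611.
By linearity: E[X] = Σ_H E[X_H] = 1814400 · p^{11} = 1814400 · 362797056/285311670611 = 658258978406400/285311670611.
Numerically: E[X] ≈ 2.31e+03.

E[X] = 1814400 · (6/11)^{11} = 658258978406400/285311670611 ≈ 2.31e+03.


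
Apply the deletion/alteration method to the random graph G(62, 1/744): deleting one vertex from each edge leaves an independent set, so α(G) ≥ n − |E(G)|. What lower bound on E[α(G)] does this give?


E[|E(G)|] = C(62, 2)·p = 1891 · (1/744) = 61/24.
E[α(G)] ≥ n − E[|E(G)|] = 62 − 61/24 = 1427/24.
Numerically: ≈ 59.458.
(This is only a lower bound; the true E[α(G)] may be larger.)

E[α(G)] ≥ 1427/24 ≈ 59.458.


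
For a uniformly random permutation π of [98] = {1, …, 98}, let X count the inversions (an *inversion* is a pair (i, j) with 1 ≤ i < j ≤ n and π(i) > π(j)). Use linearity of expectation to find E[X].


Write X = Σ X_I over the C(98, 2) = 4753 pairs i < j, with X_I the indicator of one inversion.
There are 4753 indicators.
For each fixed pair i < j, the values π(i) and π(j) are two distinct elements of {1, …, 98} in uniformly random order; by symmetry P[π(i) > π(j)] = 1/2.
By linearity: E[X] = 4753 · (1/2) = C(98, 2) · (1/2) = 4753/2 = 4753/2 ≈ 2376.500.

E[X] = 4753/2 = 2376.500.


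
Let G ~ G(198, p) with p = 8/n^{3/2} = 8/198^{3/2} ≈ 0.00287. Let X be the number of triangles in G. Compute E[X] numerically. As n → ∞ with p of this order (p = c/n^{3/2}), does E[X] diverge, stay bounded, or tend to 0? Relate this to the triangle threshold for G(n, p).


Number of potential triangles: C(198, 3) = 1274196.
Each occurs with probability p³ ≈ (0.00287)³ ≈ 2.36743e-08.
By linearity: E[X] = C(198, 3)·p³ ≈ 1274196 · 2.36743e-08 ≈ 0.030.
Since α = 3/2 > 1, p = c/n^{3/2} = o(1/n) is below the triangle threshold p ~ 1/n. Asymptotically E[X] ~ (c³/6)·n^{3(1−α)} = (8³/6)·n^{-1.5} → 0, so by Markov's inequality G has no triangles w.h.p.

E[X] ≈ 0.030; in regime p = Θ(1/n^{3/2}) E[X] tends to 0 (below the triangle threshold p ~ 1/n).


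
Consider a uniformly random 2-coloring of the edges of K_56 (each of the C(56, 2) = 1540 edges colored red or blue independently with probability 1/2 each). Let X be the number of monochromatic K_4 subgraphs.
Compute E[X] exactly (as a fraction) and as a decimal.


Let X = Σ_S X_S over the C(56, 4) = 367290 subsets S of size 4, where X_S = 1 if the K_4 on S is monochromatic.
For a fixed S, the K_4 on S has C(4, 2) = 6 edges. P[all 6 edges red] = (1/2)^6, and likewise for blue, so P[monochromatic] = 2·(1/2)^6 = 2^{1 − 6} = 1/32.
By linearity: E[X] = C(56, 4) · 2^{1 − 6} = 367290 · 1/32 = 183645/16.
Numerically: E[X] ≈ 11477.812500.

E[X] = C(56,4)·2^(1−C(4,2)) = 183645/16 ≈ 11477.812500.


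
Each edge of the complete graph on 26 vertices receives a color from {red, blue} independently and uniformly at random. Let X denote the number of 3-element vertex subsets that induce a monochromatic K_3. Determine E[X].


Let X = Σ_S X_S over the C(26, 3) = 2600 subsets S of size 3, where X_S = 1 if the K_3 on S is monochromatic.
For a fixed S, the K_3 on S has C(3, 2) = 3 edges. P[all 3 edges red] = (1/2)^3, and likewise for blue, so P[monochromatic] = 2·(1/2)^3 = 2^{1 − 3} = 1/4.
By linearity of expectation: E[X] = C(26, 3) · 2^{1 − 3} = 2600 · 1/4 = 650.
Numerically: E[X] ≈ 650.00000.

E[X] = C(26,3)·2^(1−C(3,2)) = 650 ≈ 650.00000.


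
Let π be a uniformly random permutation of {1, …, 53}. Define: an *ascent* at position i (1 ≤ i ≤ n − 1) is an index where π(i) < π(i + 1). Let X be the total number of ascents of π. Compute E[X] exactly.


Write X = Σ X_I over i = 1, …, 52, with X_I the indicator of one ascent.
There are 52 indicators.
For each fixed i, the pair (π(i), π(i+1)) is a uniformly random ordered pair of distinct values from {1, …, 53}; by symmetry P[π(i) < π(i+1)] = 1/2.
By linearity: E[X] = 52 · (1/2) = (53 − 1) · (1/2) = 26 ≈ 26.0000.

E[X] = 26 = 26.0000.


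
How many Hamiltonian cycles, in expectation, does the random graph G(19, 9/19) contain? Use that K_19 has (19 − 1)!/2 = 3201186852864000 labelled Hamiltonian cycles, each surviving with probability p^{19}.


K_19 has (19 − 1)!/2 = 3201186852864000 labelled Hamiltonian cycles.
For each such Hamiltonian cycle H, let X_H = 1 if all 19 edges of H are present in G. Then P[X_H = 1] = p^{19} = (9/19)^{19} = 1350851717672992089/1978419655660313589123979.
By linearity of expectation: E[X] = Σ_H E[X_H] = 3201186852864000 · p^{19} = 3201186852864000 · 1350851717672992089/1978419655660313589123979 = 4324328758783534194876278992896000/1978419655660313589123979.
Numerically: E[X] ≈ 2.186e+09.

E[X] = 3201186852864000 · (9/19)^{19} = 4324328758783534194876278992896000/1978419655660313589123979 ≈ 2.186e+09.


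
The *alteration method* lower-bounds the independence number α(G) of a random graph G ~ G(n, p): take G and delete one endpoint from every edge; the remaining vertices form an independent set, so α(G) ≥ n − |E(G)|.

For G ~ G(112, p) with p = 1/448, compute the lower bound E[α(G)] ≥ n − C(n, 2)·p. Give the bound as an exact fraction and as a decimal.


E[|E(G)|] = C(112, 2)·p = 6216 · (1/448) = 111/8.
E[α(G)] ≥ n − E[|E(G)|] = 112 − 111/8 = 785/8.
Numerically: ≈ 98.125.
(This is only a lower bound; the true E[α(G)] may be larger.)

E[α(G)] ≥ 785/8 ≈ 98.125.


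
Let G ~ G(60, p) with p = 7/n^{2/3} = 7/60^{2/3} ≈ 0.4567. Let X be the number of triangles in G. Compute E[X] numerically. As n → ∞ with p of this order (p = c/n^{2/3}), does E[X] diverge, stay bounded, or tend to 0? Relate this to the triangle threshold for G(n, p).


Number of potential triangles: C(60, 3) = 34220.
Each occurs with probability p³ ≈ (0.4567)³ ≈ 9.527778e-02.
By linearity: E[X] = C(60, 3)·p³ ≈ 34220 · 9.527778e-02 ≈ 3260.4056.
Since α = 2/3 < 1, p = c/n^{2/3} ≫ 1/n is above the triangle threshold p ~ 1/n. Asymptotically E[X] ~ (c³/6)·n^{3(1−α)} = (7³/6)·n^{1} → ∞; triangles are abundant w.h.p.

E[X] ≈ 3260.4056; in regime p = Θ(1/n^{2/3}) E[X] diverges (above the triangle threshold p ~ 1/n).


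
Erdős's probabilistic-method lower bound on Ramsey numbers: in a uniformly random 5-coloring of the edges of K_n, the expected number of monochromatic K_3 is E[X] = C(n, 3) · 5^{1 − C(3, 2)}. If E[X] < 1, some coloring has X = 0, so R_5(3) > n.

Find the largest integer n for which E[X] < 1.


We need C(n, 3) · 5^{1 − 3} < 1, i.e. C(n, 3) < 5^{3 − 1} = 25.
Check values of n near the boundary:
  n = 3: C(3, 3) = 1; 1 < 25? YES
  n = 4: C(4, 3) = 4; 4 < 25? YES
  n = 5: C(5, 3) = 10; 10 < 25? YES
  n = 6: C(6, 3) = 20; 20 < 25? YES
  n = 7: C(7, 3) = 35; 35 < 25? NO
  n = 8: C(8, 3) = 56; 56 < 25? NO
The largest n with C(n, 3) < 25 is n = 6 (where E[X] = 4/5 ≈ 0.800000). Hence R_5(3) > 6, i.e. R_5(3) ≥ 7.

Largest n = 6; hence R_5(3) > 6.


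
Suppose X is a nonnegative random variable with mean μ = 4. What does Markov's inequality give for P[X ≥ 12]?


μ = E[X] = 4, a = 12.
Markov: P[X ≥ 12] ≤ μ/a = (4)/12 = 1/3.
Numerically: ≈ 0.333.
(Since a = 12 > μ = 4.000, the bound 1/3 is < 1 and informative.)

P[X ≥ 12] ≤ 1/3 ≈ 0.333.


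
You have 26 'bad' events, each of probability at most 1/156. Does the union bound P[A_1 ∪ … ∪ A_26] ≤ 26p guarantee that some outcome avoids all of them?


Union bound: P[∪_{i=1}^{26} A_i] ≤ Σ_i P[A_i] ≤ 26·p = 26·(1/156) = 1/6.
Numerically: 1/6 ≈ 0.166667.
Is 1/6 < 1? YES.
Since P[∪ A_i] ≤ 1/6 < 1, the complement has P[∩ A_i^c] ≥ 1 − 1/6 = 5/6 > 0, so some outcome avoids every A_i.

26·p = 1/6 ≈ 0.166667; existence CERTIFIED by the union bound.


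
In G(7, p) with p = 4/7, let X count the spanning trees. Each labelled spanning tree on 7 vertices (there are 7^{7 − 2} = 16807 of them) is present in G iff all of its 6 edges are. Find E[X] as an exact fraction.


K_7 has 7^{7 − 2} = 16807 labelled spanning trees.
For each such spanning tree H, let X_H = 1 if all 6 edges of H are present in G. Then P[X_H = 1] = p^{6} = (4/7)^{6} = 4096/117649.
Summing the indicators: E[X] = Σ_H E[X_H] = 16807 · p^{6} = 16807 · 4096/117649 = 4096/7.
Numerically: E[X] ≈ 585.

E[X] = 16807 · (4/7)^{6} = 4096/7 ≈ 585.


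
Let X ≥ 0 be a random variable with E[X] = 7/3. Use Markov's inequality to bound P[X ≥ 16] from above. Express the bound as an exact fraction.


μ = E[X] = 7/3, a = 16.
Markov: P[X ≥ 16] ≤ μ/a = (7/3)/16 = 7/48.
Numerically: ≈ 0.1458.
(Since a = 16 > μ = 2.3333, the bound 7/48 is < 1 and informative.)

P[X ≥ 16] ≤ 7/48 ≈ 0.1458.


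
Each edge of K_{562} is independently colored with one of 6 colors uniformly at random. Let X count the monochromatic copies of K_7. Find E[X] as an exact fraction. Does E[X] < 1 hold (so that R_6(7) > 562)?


E[X] = C(562, 7) · 6^{1 − 21} = 3384017972944752 · 6^{−20} = 3384017972944752/3656158440062976.
As a reduced fraction: E[X] = 70500374436349/76169967501312 ≈ 0.92557.
Is E[X] < 1? YES.
Since E[X] < 1, there exists a 6-coloring of K_{562} with no monochromatic K_7; hence R_6(7) > 562.

E[X] = 70500374436349/76169967501312 ≈ 0.92557; E[X] < 1, so R_6(7) > 562.


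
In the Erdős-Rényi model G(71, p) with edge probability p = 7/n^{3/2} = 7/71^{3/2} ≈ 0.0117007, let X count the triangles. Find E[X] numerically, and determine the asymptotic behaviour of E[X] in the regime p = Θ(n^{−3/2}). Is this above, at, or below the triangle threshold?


Number of potential triangles: C(71, 3) = 57155.
Each occurs with probability p³ ≈ (0.0117007)³ ≈ 1.60188580e-06.
By linearity: E[X] = C(71, 3)·p³ ≈ 57155 · 1.60188580e-06 ≈ 0.091556.
Since α = 3/2 > 1, p = c/n^{3/2} = o(1/n) is below the triangle threshold p ~ 1/n. Asymptotically E[X] ~ (c³/6)·n^{3(1−α)} = (7³/6)·n^{-1.5} → 0, so by Markov's inequality G has no triangles w.h.p.

E[X] ≈ 0.091556; in regime p = Θ(1/n^{3/2}) E[X] tends to 0 (below the triangle threshold p ~ 1/n).


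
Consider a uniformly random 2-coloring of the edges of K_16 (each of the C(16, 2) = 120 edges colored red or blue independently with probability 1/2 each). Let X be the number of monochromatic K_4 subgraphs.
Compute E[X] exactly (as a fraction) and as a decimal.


Let X = Σ_S X_S over the C(16, 4) = 1820 subsets S of size 4, where X_S = 1 if the K_4 on S is monochromatic.
For a fixed S, the K_4 on S has C(4, 2) = 6 edges. P[all 6 edges red] = (1/2)^6, and likewise for blue, so P[monochromatic] = 2·(1/2)^6 = 2^{1 − 6} = 1/32.
By linearity: E[X] = C(16, 4) · 2^{1 − 6} = 1820 · 1/32 = 455/8.
Numerically: E[X] ≈ 56.875.

E[X] = C(16,4)·2^(1−C(4,2)) = 455/8 ≈ 56.875.


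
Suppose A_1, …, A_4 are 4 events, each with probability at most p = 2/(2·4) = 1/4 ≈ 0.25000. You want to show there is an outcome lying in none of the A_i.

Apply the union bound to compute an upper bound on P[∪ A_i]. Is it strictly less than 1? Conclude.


Union bound: P[∪_{i=1}^{4} A_i] ≤ Σ_i P[A_i] ≤ 4·p = 4·(1/4) = 1.
Numerically: 1 ≈ 1.00000.
Is 1 < 1? NO.
Since the bound 1 is ≥ 1, the union bound is uninformative here; it does NOT by itself certify existence.

4·p = 1 ≈ 1.00000; existence NOT certified by the union bound.


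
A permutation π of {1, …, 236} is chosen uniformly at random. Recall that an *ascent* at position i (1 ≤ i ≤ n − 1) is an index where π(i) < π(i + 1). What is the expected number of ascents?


Write X = Σ X_I over i = 1, …, 235, with X_I the indicator of one ascent.
There are 235 indicators.
For each fixed i, the pair (π(i), π(i+1)) is a uniformly random ordered pair of distinct values from {1, …, 236}; by symmetry P[π(i) < π(i+1)] = 1/2.
By linearity: E[X] = 235 · (1/2) = (236 − 1) · (1/2) = 235/2 ≈ 117.500000.

E[X] = 235/2 = 117.500000.


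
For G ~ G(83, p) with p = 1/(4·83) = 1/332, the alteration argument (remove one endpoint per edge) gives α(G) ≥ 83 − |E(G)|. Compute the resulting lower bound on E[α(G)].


E[|E(G)|] = C(83, 2)·p = 3403 · (1/332) = 41/4.
E[α(G)] ≥ n − E[|E(G)|] = 83 − 41/4 = 291/4.
Numerically: ≈ 72.750000.
(This is only a lower bound; the true E[α(G)] may be larger.)

E[α(G)] ≥ 291/4 ≈ 72.750000.


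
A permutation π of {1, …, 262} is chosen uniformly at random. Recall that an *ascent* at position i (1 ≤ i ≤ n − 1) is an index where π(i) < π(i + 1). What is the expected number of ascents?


Write X = Σ X_I over i = 1, …, 261, with X_I the indicator of one ascent.
There are 261 indicators.
For each fixed i, the pair (π(i), π(i+1)) is a uniformly random ordered pair of distinct values from {1, …, 262}; by symmetry P[π(i) < π(i+1)] = 1/2.
By linearity: E[X] = 261 · (1/2) = (262 − 1) · (1/2) = 261/2 ≈ 130.5000.

E[X] = 261/2 = 130.5000.


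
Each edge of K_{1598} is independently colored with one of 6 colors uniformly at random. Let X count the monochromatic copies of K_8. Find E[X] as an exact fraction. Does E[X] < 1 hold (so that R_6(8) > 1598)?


E[X] = C(1598, 8) · 6^{1 − 28} = 1036267977730442348529 · 6^{−27} = 1036267977730442348529/1023490369077469249536.
As a reduced fraction: E[X] = 115140886414493594281/113721152119718805504 ≈ 1.01248.
Is E[X] < 1? NO.
Since E[X] ≥ 1, the first-moment bound is inconclusive at n = 1598; it does NOT by itself certify R_6(8) > 1598.

E[X] = 115140886414493594281/113721152119718805504 ≈ 1.01248; E[X] ≥ 1; first-moment method inconclusive here.


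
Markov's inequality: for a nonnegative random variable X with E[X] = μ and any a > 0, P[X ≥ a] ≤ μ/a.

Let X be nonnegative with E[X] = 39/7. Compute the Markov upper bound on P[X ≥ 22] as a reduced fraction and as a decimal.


μ = E[X] = 39/7, a = 22.
Markov: P[X ≥ 22] ≤ μ/a = (39/7)/22 = 39/154.
Numerically: ≈ 0.253.
(Since a = 22 > μ = 5.571, the bound 39/154 is < 1 and informative.)

P[X ≥ 22] ≤ 39/154 ≈ 0.253.


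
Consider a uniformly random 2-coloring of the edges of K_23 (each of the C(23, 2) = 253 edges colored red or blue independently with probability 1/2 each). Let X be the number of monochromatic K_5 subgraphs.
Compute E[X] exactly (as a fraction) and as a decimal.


Let X = Σ_S X_S over the C(23, 5) = 33649 subsets S of size 5, where X_S = 1 if the K_5 on S is monochromatic.
For a fixed S, the K_5 on S has C(5, 2) = 10 edges. P[all 10 edges red] = (1/2)^10, and likewise for blue, so P[monochromatic] = 2·(1/2)^10 = 2^{1 − 10} = 1/512.
Summing: E[X] = C(23, 5) · 2^{1 − 10} = 33649 · 1/512 = 33649/512.
Numerically: E[X] ≈ 65.7207.

E[X] = C(23,5)·2^(1−C(5,2)) = 33649/512 ≈ 65.7207.


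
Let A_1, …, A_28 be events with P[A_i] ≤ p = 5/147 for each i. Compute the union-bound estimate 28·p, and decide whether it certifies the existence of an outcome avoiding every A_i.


Union bound: P[∪_{i=1}^{28} A_i] ≤ Σ_i P[A_i] ≤ 28·p = 28·(5/147) = 20/21.
Numerically: 20/21 ≈ 0.95238.
Is 20/21 < 1? YES.
Since P[∪ A_i] ≤ 20/21 < 1, the complement has P[∩ A_i^c] ≥ 1 − 20/21 = 1/21 > 0, so some outcome avoids every A_i.

28·p = 20/21 ≈ 0.95238; existence CERTIFIED by the union bound.


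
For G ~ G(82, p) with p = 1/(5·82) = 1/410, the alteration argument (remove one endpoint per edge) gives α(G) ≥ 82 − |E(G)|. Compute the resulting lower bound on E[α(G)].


E[|E(G)|] = C(82, 2)·p = 3321 · (1/410) = 81/10.
E[α(G)] ≥ n − E[|E(G)|] = 82 − 81/10 = 739/10.
Numerically: ≈ 73.90000.
(This is only a lower bound; the true E[α(G)] may be larger.)

E[α(G)] ≥ 739/10 ≈ 73.90000.


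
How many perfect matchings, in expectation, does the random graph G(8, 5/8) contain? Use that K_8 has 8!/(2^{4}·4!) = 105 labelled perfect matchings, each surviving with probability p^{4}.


K_8 has 8!/(2^{4}·4!) = 105 labelled perfect matchings.
For each such perfect matching H, let X_H = 1 if all 4 edges of H are present in G. Then P[X_H = 1] = p^{4} = (5/8)^{4} = 625/4096.
By linearity: E[X] = Σ_H E[X_H] = 105 · p^{4} = 105 · 625/4096 = 65625/4096.
Numerically: E[X] ≈ 16.0217.

E[X] = 105 · (5/8)^{4} = 65625/4096 ≈ 16.0217.


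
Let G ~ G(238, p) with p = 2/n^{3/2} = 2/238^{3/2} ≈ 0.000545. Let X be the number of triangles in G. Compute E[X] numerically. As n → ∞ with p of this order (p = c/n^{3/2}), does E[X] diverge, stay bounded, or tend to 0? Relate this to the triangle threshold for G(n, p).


Number of potential triangles: C(238, 3) = 2218636.
Each occurs with probability p³ ≈ (0.000545)³ ≈ 1.61619e-10.
By linearity: E[X] = C(238, 3)·p³ ≈ 2218636 · 1.61619e-10 ≈ 0.000.
Since α = 3/2 > 1, p = c/n^{3/2} = o(1/n) is below the triangle threshold p ~ 1/n. Asymptotically E[X] ~ (c³/6)·n^{3(1−α)} = (2³/6)·n^{-1.5} → 0, so by Markov's inequality G has no triangles w.h.p.

E[X] ≈ 0.000; in regime p = Θ(1/n^{3/2}) E[X] tends to 0 (below the triangle threshold p ~ 1/n).


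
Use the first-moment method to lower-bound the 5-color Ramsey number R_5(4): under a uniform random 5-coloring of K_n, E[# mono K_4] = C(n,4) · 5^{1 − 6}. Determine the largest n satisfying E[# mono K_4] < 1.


We need C(n, 4) · 5^{1 − 6} < 1, i.e. C(n, 4) < 5^{6 − 1} = 3125.
Check values of n near the boundary:
  n = 17: C(17, 4) = 2380; 2380 < 3125? YES
  n = 18: C(18, 4) = 3060; 3060 < 3125? YES
  n = 19: C(19, 4) = 3876; 3876 < 3125? NO
  n = 20: C(20, 4) = 4845; 4845 < 3125? NO
  n = 21: C(21, 4) = 5985; 5985 < 3125? NO
The largest n with C(n, 4) < 3125 is n = 18 (where E[X] = 612/625 ≈ 0.979). Hence R_5(4) > 18, i.e. R_5(4) ≥ 19.

Largest n = 18; hence R_5(4) > 18.


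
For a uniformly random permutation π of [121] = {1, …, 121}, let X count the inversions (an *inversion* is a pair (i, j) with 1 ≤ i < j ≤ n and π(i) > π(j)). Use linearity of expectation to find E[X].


Write X = Σ X_I over the C(121, 2) = 7260 pairs i < j, with X_I the indicator of one inversion.
There are 7260 indicators.
For each fixed pair i < j, the values π(i) and π(j) are two distinct elements of {1, …, 121} in uniformly random order; by symmetry P[π(i) > π(j)] = 1/2.
By linearity: E[X] = 7260 · (1/2) = C(121, 2) · (1/2) = 7260/2 = 3630 ≈ 3630.00000.

E[X] = 3630 = 3630.00000.


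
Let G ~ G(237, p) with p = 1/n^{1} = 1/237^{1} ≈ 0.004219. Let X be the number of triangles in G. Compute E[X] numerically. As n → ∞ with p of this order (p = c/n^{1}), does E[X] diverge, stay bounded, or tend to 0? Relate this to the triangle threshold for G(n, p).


Number of potential triangles: C(237, 3) = 2190670.
Each occurs with probability p³ ≈ (0.004219)³ ≈ 7.511989e-08.
By linearity: E[X] = C(237, 3)·p³ ≈ 2190670 · 7.511989e-08 ≈ 0.1646.
Here α = 1, so p = 1/n is exactly at the triangle threshold p ~ 1/n. Asymptotically E[X] → c³/6 = 1³/6 = 1/6 ≈ 0.1667, a bounded constant. In this regime the triangle count is asymptotically Poisson(c³/6).

E[X] ≈ 0.1646; in regime p = Θ(1/n^{1}) E[X] stays bounded (at the triangle threshold p ~ 1/n).


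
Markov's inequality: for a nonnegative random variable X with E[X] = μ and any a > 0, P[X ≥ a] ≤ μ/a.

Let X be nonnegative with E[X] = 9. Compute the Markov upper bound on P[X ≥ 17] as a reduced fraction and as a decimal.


μ = E[X] = 9, a = 17.
Markov: P[X ≥ 17] ≤ μ/a = (9)/17 = 9/17.
Numerically: ≈ 0.5294.
(Since a = 17 > μ = 9.0000, the bound 9/17 is < 1 and informative.)

P[X ≥ 17] ≤ 9/17 ≈ 0.5294.


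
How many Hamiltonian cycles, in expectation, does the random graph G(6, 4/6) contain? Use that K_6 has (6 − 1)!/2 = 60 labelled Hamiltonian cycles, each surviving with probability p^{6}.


K_6 has (6 − 1)!/2 = 60 labelled Hamiltonian cycles.
For each such Hamiltonian cycle H, let X_H = 1 if all 6 edges of H are present in G. Then P[X_H = 1] = p^{6} = (2/3)^{6} = 64/729.
Summing the indicators: E[X] = Σ_H E[X_H] = 60 · p^{6} = 60 · 64/729 = 1280/243.
Numerically: E[X] ≈ 5.26749.

E[X] = 60 · (2/3)^{6} = 1280/243 ≈ 5.26749.


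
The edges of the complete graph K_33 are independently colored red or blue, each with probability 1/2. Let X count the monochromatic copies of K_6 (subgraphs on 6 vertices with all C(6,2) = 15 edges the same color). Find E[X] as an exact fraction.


Let X = Σ_S X_S over the C(33, 6) = 1107568 subsets S of size 6, where X_S = 1 if the K_6 on S is monochromatic.
For a fixed S, the K_6 on S has C(6, 2) = 15 edges. P[all 15 edges red] = (1/2)^15, and likewise for blue, so P[monochromatic] = 2·(1/2)^15 = 2^{1 − 15} = 1/16384.
By linearity: E[X] = C(33, 6) · 2^{1 − 15} = 1107568 · 1/16384 = 69223/1024.
Numerically: E[X] ≈ 67.601.

E[X] = C(33,6)·2^(1−C(6,2)) = 69223/1024 ≈ 67.601.


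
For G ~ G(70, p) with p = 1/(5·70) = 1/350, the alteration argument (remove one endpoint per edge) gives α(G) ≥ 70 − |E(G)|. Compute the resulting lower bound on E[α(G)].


E[|E(G)|] = C(70, 2)·p = 2415 · (1/350) = 69/10.
E[α(G)] ≥ n − E[|E(G)|] = 70 − 69/10 = 631/10.
Numerically: ≈ 63.10000.
(This is only a lower bound; the true E[α(G)] may be larger.)

E[α(G)] ≥ 631/10 ≈ 63.10000.


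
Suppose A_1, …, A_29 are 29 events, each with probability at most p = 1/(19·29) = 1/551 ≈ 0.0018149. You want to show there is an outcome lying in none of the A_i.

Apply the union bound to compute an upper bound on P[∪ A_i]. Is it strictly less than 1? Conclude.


Union bound: P[∪_{i=1}^{29} A_i] ≤ Σ_i P[A_i] ≤ 29·p = 29·(1/551) = 1/19.
Numerically: 1/19 ≈ 0.0526316.
Is 1/19 < 1? YES.
Since P[∪ A_i] ≤ 1/19 < 1, the complement has P[∩ A_i^c] ≥ 1 − 1/19 = 18/19 > 0, so some outcome avoids every A_i.

29·p = 1/19 ≈ 0.0526316; existence CERTIFIED by the union bound.


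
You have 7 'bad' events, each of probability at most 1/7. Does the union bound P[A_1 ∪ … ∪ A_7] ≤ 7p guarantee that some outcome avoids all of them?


Union bound: P[∪_{i=1}^{7} A_i] ≤ Σ_i P[A_i] ≤ 7·p = 7·(1/7) = 1.
Numerically: 1 ≈ 1.0000000.
Is 1 < 1? NO.
Since the bound 1 is ≥ 1, the union bound is uninformative here; it does NOT by itself certify existence.

7·p = 1 ≈ 1.0000000; existence NOT certified by the union bound.


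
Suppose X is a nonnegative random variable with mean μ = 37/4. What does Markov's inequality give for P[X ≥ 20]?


μ = E[X] = 37/4, a = 20.
Markov: P[X ≥ 20] ≤ μ/a = (37/4)/20 = 37/80.
Numerically: ≈ 0.46250.
(Since a = 20 > μ = 9.25000, the bound 37/80 is < 1 and informative.)

P[X ≥ 20] ≤ 37/80 ≈ 0.46250.


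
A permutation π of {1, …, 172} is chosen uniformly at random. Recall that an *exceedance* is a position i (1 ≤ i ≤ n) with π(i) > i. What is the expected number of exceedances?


Write X = Σ_{i=1}^{172} X_i, where X_i = 1_{π(i) > i}.
For each fixed i, π(i) is uniform over {1, …, 172} (marginal of a uniform permutation), so P[π(i) > i] = (n − i)/n. Summing: Σ_{i=1}^{172} (n − i)/n = (0 + 1 + … + 171)/172 = 172(172 − 1)/(2·172) = (172 − 1)/2.
Hence E[X] = Σ_{i=1}^{172} (172 − i)/172 = 171/2 ≈ 85.500000.

E[X] = 171/2 = 85.500000.


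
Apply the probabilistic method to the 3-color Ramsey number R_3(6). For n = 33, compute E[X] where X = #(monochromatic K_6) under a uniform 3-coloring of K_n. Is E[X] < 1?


E[X] = C(33, 6) · 3^{1 − 15} = 1107568 · 3^{−14} = 1107568/4782969.
As a reduced fraction: E[X] = 1107568/4782969 ≈ 0.2315650.
Is E[X] < 1? YES.
Since E[X] < 1, there exists a 3-coloring of K_{33} with no monochromatic K_6; hence R_3(6) > 33.

E[X] = 1107568/4782969 ≈ 0.2315650; E[X] < 1, so R_3(6) > 33.


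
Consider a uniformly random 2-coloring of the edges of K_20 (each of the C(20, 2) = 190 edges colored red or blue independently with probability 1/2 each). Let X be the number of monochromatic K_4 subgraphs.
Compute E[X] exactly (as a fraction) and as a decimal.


Let X = Σ_S X_S over the C(20, 4) = 4845 subsets S of size 4, where X_S = 1 if the K_4 on S is monochromatic.
For a fixed S, the K_4 on S has C(4, 2) = 6 edges. P[all 6 edges red] = (1/2)^6, and likewise for blue, so P[monochromatic] = 2·(1/2)^6 = 2^{1 − 6} = 1/32.
By linearity: E[X] = C(20, 4) · 2^{1 − 6} = 4845 · 1/32 = 4845/32.
Numerically: E[X] ≈ 151.406250.

E[X] = C(20,4)·2^(1−C(4,2)) = 4845/32 ≈ 151.406250.


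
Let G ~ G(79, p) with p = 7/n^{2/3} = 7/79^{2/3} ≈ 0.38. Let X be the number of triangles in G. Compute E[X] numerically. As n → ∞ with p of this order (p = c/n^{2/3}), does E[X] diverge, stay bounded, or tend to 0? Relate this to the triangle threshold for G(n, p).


Number of potential triangles: C(79, 3) = 79079.
Each occurs with probability p³ ≈ (0.38)³ ≈ 5.49591e-02.
By linearity: E[X] = C(79, 3)·p³ ≈ 79079 · 5.49591e-02 ≈ 4346.114.
Since α = 2/3 < 1, p = c/n^{2/3} ≫ 1/n is above the triangle threshold p ~ 1/n. Asymptotically E[X] ~ (c³/6)·n^{3(1−α)} = (7³/6)·n^{1} → ∞; triangles are abundant w.h.p.

E[X] ≈ 4346.114; in regime p = Θ(1/n^{2/3}) E[X] diverges (above the triangle threshold p ~ 1/n).


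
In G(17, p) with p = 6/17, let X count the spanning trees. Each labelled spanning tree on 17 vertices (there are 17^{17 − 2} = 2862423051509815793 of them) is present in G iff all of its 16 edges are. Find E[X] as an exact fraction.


K_17 has 17^{17 − 2} = 2862423051509815793 labelled spanning trees.
For each such spanning tree H, let X_H = 1 if all 16 edges of H are present in G. Then P[X_H = 1] = p^{16} = (6/17)^{16} = 2821109907456/48661191875666868481.
By linearity: E[X] = Σ_H E[X_H] = 2862423051509815793 · p^{16} = 2862423051509815793 · 2821109907456/48661191875666868481 = 2821109907456/17.
Numerically: E[X] ≈ 1.6595e+11.

E[X] = 2862423051509815793 · (6/17)^{16} = 2821109907456/17 ≈ 1.6595e+11.


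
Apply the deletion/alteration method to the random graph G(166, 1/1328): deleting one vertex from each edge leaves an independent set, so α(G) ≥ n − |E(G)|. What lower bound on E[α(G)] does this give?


E[|E(G)|] = C(166, 2)·p = 13695 · (1/1328) = 165/16.
E[α(G)] ≥ n − E[|E(G)|] = 166 − 165/16 = 2491/16.
Numerically: ≈ 155.6875.
(This is only a lower bound; the true E[α(G)] may be larger.)

E[α(G)] ≥ 2491/16 ≈ 155.6875.


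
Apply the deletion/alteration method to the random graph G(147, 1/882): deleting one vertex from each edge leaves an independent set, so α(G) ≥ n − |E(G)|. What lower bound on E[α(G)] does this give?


E[|E(G)|] = C(147, 2)·p = 10731 · (1/882) = 73/6.
E[α(G)] ≥ n − E[|E(G)|] = 147 − 73/6 = 809/6.
Numerically: ≈ 134.833333.
(This is only a lower bound; the true E[α(G)] may be larger.)

E[α(G)] ≥ 809/6 ≈ 134.833333.


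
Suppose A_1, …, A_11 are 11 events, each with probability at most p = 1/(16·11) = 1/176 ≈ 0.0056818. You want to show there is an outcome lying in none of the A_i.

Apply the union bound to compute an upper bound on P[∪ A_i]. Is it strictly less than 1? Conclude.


Union bound: P[∪_{i=1}^{11} A_i] ≤ Σ_i P[A_i] ≤ 11·p = 11·(1/176) = 1/16.
Numerically: 1/16 ≈ 0.0625000.
Is 1/16 < 1? YES.
Since P[∪ A_i] ≤ 1/16 < 1, the complement has P[∩ A_i^c] ≥ 1 − 1/16 = 15/16 > 0, so some outcome avoids every A_i.

11·p = 1/16 ≈ 0.0625000; existence CERTIFIED by the union bound.


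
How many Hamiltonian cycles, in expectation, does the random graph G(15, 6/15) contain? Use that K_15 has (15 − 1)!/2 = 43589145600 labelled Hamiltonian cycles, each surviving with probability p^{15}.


K_15 has (15 − 1)!/2 = 43589145600 labelled Hamiltonian cycles.
For each such Hamiltonian cycle H, let X_H = 1 if all 15 edges of H are present in G. Then P[X_H = 1] = p^{15} = (2/5)^{15} = 32768/30517578125.
By linearity: E[X] = Σ_H E[X_H] = 43589145600 · p^{15} = 43589145600 · 32768/30517578125 = 57133164920832/1220703125.
Numerically: E[X] ≈ 4.68e+04.

E[X] = 43589145600 · (2/5)^{15} = 57133164920832/1220703125 ≈ 4.68e+04.


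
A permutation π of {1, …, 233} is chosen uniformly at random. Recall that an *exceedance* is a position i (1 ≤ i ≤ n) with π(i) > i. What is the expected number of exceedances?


Write X = Σ_{i=1}^{233} X_i, where X_i = 1_{π(i) > i}.
For each fixed i, π(i) is uniform over {1, …, 233} (marginal of a uniform permutation), so P[π(i) > i] = (n − i)/n. Summing: Σ_{i=1}^{233} (n − i)/n = (0 + 1 + … + 232)/233 = 233(233 − 1)/(2·233) = (233 − 1)/2.
Hence E[X] = Σ_{i=1}^{233} (233 − i)/233 = 116 ≈ 116.000.

E[X] = 116 = 116.000.


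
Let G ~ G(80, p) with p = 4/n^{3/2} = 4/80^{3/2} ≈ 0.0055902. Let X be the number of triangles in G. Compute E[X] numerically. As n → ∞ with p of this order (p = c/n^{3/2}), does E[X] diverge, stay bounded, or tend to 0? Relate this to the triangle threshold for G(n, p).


Number of potential triangles: C(80, 3) = 82160.
Each occurs with probability p³ ≈ (0.0055902)³ ≈ 1.7469281e-07.
By linearity: E[X] = C(80, 3)·p³ ≈ 82160 · 1.7469281e-07 ≈ 0.01435.
Since α = 3/2 > 1, p = c/n^{3/2} = o(1/n) is below the triangle threshold p ~ 1/n. Asymptotically E[X] ~ (c³/6)·n^{3(1−α)} = (4³/6)·n^{-1.5} → 0, so by Markov's inequality G has no triangles w.h.p.

E[X] ≈ 0.01435; in regime p = Θ(1/n^{3/2}) E[X] tends to 0 (below the triangle threshold p ~ 1/n).
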